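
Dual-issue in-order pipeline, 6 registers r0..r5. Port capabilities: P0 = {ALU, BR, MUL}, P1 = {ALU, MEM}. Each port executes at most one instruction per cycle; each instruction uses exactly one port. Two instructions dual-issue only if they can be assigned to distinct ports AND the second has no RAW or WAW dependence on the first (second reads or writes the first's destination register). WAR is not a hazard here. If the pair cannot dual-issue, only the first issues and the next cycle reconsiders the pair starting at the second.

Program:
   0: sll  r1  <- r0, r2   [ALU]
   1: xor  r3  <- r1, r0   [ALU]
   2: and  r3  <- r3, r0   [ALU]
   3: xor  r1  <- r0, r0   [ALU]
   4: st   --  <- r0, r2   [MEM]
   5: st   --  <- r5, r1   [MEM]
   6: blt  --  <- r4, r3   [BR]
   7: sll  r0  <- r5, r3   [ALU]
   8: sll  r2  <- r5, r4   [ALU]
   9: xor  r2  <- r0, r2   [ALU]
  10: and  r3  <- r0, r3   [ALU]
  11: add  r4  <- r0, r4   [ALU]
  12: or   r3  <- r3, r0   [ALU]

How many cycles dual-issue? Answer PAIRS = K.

PAIRS = 5

0. sll.ALU @i0  | RAW r1
1. xor.ALU @i1  | RAW+WAW r3
2. and.ALU xor.ALU @i2/i3  | pair
3. st.MEM @i4  | no-port MEM/MEM
4. st.MEM blt.BR @i5/i6  | pair
5. sll.ALU sll.ALU @i7/i8  | pair
6. xor.ALU and.ALU @i9/i10  | pair
7. add.ALU or.ALU @i11/i12  | pair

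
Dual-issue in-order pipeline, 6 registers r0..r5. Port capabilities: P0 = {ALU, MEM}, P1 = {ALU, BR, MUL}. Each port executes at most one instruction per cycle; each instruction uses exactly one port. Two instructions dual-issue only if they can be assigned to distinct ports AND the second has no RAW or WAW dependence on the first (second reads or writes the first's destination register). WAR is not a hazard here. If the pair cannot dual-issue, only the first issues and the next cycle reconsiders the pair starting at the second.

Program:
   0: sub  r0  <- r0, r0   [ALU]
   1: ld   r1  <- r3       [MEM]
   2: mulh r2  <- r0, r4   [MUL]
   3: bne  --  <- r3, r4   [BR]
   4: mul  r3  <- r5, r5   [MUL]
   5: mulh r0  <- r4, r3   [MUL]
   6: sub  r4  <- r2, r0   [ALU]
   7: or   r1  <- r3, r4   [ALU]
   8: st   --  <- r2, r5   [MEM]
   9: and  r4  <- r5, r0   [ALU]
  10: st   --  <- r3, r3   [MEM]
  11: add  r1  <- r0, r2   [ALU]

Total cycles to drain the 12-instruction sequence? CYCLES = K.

CYCLES = 9

c0: i0,i1 sub/ld  dual
c1: i2 mulh  no-port MUL/BR
c2: i3 bne  no-port BR/MUL
c3: i4 mul  no-port MUL/MUL
c4: i5 mulh  RAW r0
c5: i6 sub  RAW r4
c6: i7,i8 or/st  dual
c7: i9,i10 and/st  dual
c8: i11 add  tail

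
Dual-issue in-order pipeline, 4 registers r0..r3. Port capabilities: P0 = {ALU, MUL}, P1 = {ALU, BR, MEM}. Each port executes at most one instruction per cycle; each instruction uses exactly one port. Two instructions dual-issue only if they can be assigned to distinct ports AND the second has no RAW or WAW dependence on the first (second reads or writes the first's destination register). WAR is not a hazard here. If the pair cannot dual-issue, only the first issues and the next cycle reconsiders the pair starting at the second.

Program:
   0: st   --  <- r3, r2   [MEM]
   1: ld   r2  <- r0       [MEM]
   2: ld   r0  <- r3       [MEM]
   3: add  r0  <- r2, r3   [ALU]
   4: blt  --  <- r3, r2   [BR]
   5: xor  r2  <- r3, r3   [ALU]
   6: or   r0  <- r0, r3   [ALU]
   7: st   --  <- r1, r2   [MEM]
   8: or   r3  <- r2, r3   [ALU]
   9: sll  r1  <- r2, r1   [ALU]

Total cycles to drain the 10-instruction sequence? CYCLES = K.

0. st.MEM @i0  | no-port MEM/MEM
1. ld.MEM @i1  | no-port MEM/MEM
2. ld.MEM @i2  | WAW r0
3. add.ALU;blt.BR @i3+i4  | 2-wide
4. xor.ALU;or.ALU @i5+i6  | 2-wide
5. st.MEM;or.ALU @i7+i8  | 2-wide
6. sll.ALU @i9  | tail

CYCLES = 7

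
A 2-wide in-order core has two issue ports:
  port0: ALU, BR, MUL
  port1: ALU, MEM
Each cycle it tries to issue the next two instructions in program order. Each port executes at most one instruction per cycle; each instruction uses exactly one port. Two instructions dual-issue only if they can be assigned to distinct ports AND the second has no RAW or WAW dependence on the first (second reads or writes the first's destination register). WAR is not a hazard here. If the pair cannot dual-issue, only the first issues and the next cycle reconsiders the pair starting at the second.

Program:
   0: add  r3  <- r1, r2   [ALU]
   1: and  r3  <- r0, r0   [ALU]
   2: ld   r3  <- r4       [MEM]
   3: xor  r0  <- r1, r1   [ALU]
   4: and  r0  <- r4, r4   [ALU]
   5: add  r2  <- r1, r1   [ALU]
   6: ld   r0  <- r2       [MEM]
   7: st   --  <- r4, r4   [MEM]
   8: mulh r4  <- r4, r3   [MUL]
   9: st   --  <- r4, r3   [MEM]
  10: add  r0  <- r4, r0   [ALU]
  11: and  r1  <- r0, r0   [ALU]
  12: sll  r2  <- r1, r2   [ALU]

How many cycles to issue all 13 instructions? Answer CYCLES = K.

  cy0 -> i0 (add.ALU) WAW r3
  cy1 -> i1 (and.ALU) WAW r3
  cy2 -> i2&i3 (ld.MEM;xor.ALU) 2-wide
  cy3 -> i4&i5 (and.ALU;add.ALU) 2-wide
  cy4 -> i6 (ld.MEM) no-port MEM/MEM
  cy5 -> i7&i8 (st.MEM;mulh.MUL) 2-wide
  cy6 -> i9&i10 (st.MEM;add.ALU) 2-wide
  cy7 -> i11 (and.ALU) RAW r1
  cy8 -> i12 (sll.ALU) tail

CYCLES = 9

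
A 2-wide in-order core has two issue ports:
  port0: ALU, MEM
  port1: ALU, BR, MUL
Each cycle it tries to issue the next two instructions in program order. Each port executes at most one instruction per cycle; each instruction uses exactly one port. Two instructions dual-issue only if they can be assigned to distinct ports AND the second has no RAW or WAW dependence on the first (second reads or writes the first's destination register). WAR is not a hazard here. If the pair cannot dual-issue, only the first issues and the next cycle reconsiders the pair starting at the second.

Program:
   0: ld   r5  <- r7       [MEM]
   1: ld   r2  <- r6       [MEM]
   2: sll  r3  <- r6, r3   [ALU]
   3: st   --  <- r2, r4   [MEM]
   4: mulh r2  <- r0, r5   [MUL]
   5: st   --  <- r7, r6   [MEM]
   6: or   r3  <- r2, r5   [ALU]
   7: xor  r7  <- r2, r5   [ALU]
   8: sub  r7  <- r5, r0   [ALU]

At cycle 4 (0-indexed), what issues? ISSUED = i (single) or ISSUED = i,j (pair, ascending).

  cy0 -> i0 (ld) no-port MEM/MEM
  cy1 -> i1,i2 (ld/sll) pair
  cy2 -> i3,i4 (st/mulh) pair
  cy3 -> i5,i6 (st/or) pair
  cy4 -> i7 (xor) WAW r7
  cy5 -> i8 (sub) tail

ISSUED = 7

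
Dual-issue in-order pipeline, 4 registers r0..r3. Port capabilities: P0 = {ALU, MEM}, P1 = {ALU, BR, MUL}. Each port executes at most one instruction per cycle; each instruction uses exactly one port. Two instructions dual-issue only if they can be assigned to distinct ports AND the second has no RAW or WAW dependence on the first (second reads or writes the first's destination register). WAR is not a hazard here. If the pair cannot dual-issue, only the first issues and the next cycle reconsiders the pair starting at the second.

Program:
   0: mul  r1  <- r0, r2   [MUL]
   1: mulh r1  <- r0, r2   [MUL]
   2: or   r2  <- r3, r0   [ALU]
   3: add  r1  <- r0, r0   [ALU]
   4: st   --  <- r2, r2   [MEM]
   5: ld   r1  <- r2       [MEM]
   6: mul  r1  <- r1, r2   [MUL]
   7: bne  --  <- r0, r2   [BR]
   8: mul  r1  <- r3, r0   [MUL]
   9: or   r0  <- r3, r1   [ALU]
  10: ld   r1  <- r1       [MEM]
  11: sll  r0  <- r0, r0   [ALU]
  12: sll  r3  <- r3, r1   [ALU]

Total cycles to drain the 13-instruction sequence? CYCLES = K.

0. mul @i0  | no-port MUL/MUL
1. mulh+or @i1/i2  | dual
2. add+st @i3/i4  | dual
3. ld @i5  | RAW+WAW r1
4. mul @i6  | no-port MUL/BR
5. bne @i7  | no-port BR/MUL
6. mul @i8  | RAW r1
7. or+ld @i9/i10  | dual
8. sll+sll @i11/i12  | dual

CYCLES = 9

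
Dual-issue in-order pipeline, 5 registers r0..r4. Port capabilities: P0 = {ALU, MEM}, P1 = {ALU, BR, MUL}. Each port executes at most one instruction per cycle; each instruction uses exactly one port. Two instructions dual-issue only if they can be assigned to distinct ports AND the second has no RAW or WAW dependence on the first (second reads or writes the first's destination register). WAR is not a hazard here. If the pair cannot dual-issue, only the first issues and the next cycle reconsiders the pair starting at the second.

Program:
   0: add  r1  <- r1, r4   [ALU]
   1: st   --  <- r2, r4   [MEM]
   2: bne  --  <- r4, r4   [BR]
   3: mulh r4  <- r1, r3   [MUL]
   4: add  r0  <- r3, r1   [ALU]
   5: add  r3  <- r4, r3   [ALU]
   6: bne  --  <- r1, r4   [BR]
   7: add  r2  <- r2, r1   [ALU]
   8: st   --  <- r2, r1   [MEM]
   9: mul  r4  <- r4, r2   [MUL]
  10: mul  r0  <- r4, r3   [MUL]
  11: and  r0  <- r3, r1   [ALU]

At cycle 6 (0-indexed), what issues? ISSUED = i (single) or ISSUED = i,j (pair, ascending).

ISSUED = 10

0. add st @i0+i1  | dual
1. bne @i2  | no-port BR/MUL
2. mulh add @i3+i4  | dual
3. add bne @i5+i6  | dual
4. add @i7  | RAW r2
5. st mul @i8+i9  | dual
6. mul @i10  | WAW r0
7. and @i11  | tail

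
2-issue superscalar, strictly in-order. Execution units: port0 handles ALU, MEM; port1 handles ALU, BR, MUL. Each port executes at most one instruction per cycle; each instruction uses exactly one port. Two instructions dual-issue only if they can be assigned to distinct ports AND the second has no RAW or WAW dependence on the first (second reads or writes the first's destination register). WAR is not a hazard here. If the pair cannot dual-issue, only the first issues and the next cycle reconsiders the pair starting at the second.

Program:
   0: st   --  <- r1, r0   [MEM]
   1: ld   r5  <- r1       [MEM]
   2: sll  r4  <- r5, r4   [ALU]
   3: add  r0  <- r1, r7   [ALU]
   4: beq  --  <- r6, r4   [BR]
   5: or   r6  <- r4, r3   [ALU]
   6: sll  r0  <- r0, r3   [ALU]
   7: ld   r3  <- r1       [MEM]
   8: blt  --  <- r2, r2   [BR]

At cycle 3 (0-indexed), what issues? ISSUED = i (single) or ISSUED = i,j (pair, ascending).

ISSUED = 4,5

t=0 i0:st ; no-port MEM/MEM
t=1 i1:ld ; RAW r5
t=2 i2,i3:sll+add ; pair
t=3 i4,i5:beq+or ; pair
t=4 i6,i7:sll+ld ; pair
t=5 i8:blt ; tail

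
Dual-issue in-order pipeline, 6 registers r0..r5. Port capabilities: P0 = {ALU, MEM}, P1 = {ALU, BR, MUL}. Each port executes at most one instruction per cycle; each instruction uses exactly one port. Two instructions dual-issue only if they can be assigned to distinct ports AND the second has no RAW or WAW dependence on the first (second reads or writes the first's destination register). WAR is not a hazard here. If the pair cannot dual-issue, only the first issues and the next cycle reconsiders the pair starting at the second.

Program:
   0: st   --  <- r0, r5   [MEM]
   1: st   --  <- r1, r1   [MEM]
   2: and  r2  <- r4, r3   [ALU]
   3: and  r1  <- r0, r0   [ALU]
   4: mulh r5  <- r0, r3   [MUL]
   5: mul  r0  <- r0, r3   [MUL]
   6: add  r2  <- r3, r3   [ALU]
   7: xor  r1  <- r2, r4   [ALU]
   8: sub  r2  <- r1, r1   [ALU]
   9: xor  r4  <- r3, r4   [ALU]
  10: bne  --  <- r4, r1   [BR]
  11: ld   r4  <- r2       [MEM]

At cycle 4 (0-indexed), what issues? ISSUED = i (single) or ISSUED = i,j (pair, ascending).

#0 head=0: st i0 no-port MEM/MEM
#1 head=1: st+and i1/i2 dual
#2 head=3: and+mulh i3/i4 dual
#3 head=5: mul+add i5/i6 dual
#4 head=7: xor i7 RAW r1
#5 head=8: sub+xor i8/i9 dual
#6 head=10: bne+ld i10/i11 dual

ISSUED = 7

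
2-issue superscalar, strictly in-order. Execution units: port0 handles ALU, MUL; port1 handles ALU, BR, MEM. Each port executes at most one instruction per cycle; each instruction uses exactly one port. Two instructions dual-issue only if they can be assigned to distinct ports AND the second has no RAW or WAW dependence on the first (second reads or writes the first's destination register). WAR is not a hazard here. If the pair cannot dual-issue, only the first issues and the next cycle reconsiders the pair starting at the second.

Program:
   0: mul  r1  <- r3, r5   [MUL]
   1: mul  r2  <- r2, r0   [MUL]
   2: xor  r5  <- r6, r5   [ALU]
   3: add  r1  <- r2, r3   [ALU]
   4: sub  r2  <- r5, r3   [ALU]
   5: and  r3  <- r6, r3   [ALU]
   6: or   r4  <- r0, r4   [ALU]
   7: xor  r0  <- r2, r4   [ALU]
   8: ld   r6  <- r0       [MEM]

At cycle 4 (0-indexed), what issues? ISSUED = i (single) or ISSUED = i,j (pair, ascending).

ISSUED = 7

0. mul @i0  | no-port MUL/MUL
1. mul+xor @i1&i2  | dual
2. add+sub @i3&i4  | dual
3. and+or @i5&i6  | dual
4. xor @i7  | RAW r0
5. ld @i8  | tail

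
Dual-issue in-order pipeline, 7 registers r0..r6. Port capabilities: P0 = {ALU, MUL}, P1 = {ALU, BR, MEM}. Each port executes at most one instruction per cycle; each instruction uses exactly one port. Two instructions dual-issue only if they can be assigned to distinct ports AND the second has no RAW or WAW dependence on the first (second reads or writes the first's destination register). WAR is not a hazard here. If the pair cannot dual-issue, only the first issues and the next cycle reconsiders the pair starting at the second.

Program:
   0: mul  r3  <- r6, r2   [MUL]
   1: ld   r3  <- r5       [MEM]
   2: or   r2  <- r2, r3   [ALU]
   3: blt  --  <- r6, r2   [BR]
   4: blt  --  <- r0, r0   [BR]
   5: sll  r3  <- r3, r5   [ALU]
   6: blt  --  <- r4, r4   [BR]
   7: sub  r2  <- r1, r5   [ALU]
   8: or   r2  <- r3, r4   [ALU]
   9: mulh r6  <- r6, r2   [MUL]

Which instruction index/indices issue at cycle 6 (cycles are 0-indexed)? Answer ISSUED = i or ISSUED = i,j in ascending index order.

ISSUED = 8

c0: i0 mul.MUL  WAW r3
c1: i1 ld.MEM  RAW r3
c2: i2 or.ALU  RAW r2
c3: i3 blt.BR  no-port BR/BR
c4: i4+i5 blt.BR/sll.ALU  dual
c5: i6+i7 blt.BR/sub.ALU  dual
c6: i8 or.ALU  RAW r2
c7: i9 mulh.MUL  tail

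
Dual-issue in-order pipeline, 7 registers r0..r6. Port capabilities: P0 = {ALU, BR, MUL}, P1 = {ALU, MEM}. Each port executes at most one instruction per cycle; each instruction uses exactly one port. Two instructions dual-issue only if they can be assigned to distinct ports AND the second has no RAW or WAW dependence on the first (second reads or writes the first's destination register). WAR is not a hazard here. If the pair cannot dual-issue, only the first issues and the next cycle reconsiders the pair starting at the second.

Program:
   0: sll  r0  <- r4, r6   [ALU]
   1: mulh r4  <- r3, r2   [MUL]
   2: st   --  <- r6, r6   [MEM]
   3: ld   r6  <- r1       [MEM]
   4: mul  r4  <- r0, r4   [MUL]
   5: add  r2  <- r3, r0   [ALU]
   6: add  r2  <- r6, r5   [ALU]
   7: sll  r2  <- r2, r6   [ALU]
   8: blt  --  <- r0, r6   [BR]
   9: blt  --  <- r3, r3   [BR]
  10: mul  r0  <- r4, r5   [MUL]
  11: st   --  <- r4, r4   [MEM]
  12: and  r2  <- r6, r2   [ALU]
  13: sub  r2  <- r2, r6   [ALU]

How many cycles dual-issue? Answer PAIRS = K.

PAIRS = 4

t=0 i0,i1:sll;mulh ; pair
t=1 i2:st ; no-port MEM/MEM
t=2 i3,i4:ld;mul ; pair
t=3 i5:add ; WAW r2
t=4 i6:add ; RAW+WAW r2
t=5 i7,i8:sll;blt ; pair
t=6 i9:blt ; no-port BR/MUL
t=7 i10,i11:mul;st ; pair
t=8 i12:and ; RAW+WAW r2
t=9 i13:sub ; tail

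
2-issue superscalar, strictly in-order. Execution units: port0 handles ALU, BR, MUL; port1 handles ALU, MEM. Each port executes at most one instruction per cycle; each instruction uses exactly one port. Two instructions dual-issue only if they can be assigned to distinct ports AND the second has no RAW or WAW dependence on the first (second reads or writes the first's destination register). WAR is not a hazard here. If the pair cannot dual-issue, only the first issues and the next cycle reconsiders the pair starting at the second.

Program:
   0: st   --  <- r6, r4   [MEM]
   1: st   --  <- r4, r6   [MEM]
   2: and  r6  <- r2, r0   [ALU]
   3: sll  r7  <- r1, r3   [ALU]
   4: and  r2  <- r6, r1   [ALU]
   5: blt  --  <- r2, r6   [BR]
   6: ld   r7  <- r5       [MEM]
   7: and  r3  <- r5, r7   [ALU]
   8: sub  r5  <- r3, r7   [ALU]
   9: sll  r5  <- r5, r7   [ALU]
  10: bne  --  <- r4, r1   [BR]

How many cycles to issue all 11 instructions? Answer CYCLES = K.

0. st.MEM @i0  | no-port MEM/MEM
1. st.MEM+and.ALU @i1,i2  | dual
2. sll.ALU+and.ALU @i3,i4  | dual
3. blt.BR+ld.MEM @i5,i6  | dual
4. and.ALU @i7  | RAW r3
5. sub.ALU @i8  | RAW+WAW r5
6. sll.ALU+bne.BR @i9,i10  | dual

CYCLES = 7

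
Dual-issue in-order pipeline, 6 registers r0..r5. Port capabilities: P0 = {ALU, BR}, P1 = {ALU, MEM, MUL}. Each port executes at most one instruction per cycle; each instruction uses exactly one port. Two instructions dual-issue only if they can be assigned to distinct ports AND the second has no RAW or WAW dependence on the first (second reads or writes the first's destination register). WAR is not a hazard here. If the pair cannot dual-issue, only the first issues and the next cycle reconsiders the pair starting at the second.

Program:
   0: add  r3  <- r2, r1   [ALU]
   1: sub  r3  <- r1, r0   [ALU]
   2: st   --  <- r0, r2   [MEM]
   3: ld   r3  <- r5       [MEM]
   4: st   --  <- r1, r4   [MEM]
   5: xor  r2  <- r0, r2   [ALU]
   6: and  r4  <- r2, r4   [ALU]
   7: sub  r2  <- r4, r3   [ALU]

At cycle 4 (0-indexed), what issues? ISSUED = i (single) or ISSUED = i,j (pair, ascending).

ISSUED = 6

[0] i0  add  -- WAW r3
[1] i1&i2  sub+st  -- 2-wide
[2] i3  ld  -- no-port MEM/MEM
[3] i4&i5  st+xor  -- 2-wide
[4] i6  and  -- RAW r4
[5] i7  sub  -- tail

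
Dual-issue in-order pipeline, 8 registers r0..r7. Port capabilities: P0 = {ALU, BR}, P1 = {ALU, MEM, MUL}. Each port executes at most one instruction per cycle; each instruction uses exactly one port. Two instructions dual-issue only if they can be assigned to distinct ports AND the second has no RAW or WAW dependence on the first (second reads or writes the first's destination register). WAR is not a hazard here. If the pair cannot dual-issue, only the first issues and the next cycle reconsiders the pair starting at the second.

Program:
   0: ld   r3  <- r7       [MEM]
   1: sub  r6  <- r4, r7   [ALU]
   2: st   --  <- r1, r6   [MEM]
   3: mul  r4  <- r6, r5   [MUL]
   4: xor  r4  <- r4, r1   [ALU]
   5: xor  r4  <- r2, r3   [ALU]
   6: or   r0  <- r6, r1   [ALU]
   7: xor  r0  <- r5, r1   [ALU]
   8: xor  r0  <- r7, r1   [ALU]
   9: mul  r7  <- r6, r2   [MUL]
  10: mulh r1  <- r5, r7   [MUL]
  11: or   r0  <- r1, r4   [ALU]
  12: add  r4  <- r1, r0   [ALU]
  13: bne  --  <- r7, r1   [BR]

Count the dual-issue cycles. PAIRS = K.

PAIRS = 4

  cy0 -> i0,i1 (ld+sub) pair
  cy1 -> i2 (st) no-port MEM/MUL
  cy2 -> i3 (mul) RAW+WAW r4
  cy3 -> i4 (xor) WAW r4
  cy4 -> i5,i6 (xor+or) pair
  cy5 -> i7 (xor) WAW r0
  cy6 -> i8,i9 (xor+mul) pair
  cy7 -> i10 (mulh) RAW r1
  cy8 -> i11 (or) RAW r0
  cy9 -> i12,i13 (add+bne) pair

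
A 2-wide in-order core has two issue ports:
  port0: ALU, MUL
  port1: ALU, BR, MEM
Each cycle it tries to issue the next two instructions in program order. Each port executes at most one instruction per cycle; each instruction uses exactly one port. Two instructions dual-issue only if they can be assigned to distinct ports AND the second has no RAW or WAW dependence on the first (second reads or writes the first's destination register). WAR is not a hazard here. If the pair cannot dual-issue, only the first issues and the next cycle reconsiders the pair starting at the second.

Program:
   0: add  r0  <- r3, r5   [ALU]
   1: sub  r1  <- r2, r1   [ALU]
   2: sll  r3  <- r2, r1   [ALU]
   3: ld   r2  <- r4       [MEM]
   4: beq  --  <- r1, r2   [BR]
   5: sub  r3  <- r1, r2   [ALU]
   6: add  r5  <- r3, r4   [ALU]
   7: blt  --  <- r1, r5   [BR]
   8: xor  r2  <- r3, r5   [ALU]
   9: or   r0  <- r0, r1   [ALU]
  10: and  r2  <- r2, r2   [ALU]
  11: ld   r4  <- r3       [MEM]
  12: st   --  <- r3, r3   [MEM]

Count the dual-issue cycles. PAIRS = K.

PAIRS = 5

t=0 i0&i1:add sub ; dual
t=1 i2&i3:sll ld ; dual
t=2 i4&i5:beq sub ; dual
t=3 i6:add ; RAW r5
t=4 i7&i8:blt xor ; dual
t=5 i9&i10:or and ; dual
t=6 i11:ld ; no-port MEM/MEM
t=7 i12:st ; tail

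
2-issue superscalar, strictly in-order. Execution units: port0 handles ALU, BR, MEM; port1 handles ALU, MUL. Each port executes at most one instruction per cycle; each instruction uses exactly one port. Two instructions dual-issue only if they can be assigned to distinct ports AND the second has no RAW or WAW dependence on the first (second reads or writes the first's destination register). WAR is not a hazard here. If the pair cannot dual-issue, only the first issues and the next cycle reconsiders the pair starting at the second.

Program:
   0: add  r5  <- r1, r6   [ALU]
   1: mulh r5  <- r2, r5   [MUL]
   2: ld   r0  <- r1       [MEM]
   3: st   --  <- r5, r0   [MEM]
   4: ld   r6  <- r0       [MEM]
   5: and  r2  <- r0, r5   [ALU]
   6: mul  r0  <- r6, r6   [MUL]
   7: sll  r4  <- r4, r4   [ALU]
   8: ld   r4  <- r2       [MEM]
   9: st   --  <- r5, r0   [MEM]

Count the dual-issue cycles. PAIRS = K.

#0 head=0: add.ALU i0 RAW+WAW r5
#1 head=1: mulh.MUL/ld.MEM i1/i2 dual
#2 head=3: st.MEM i3 no-port MEM/MEM
#3 head=4: ld.MEM/and.ALU i4/i5 dual
#4 head=6: mul.MUL/sll.ALU i6/i7 dual
#5 head=8: ld.MEM i8 no-port MEM/MEM
#6 head=9: st.MEM i9 tail

PAIRS = 3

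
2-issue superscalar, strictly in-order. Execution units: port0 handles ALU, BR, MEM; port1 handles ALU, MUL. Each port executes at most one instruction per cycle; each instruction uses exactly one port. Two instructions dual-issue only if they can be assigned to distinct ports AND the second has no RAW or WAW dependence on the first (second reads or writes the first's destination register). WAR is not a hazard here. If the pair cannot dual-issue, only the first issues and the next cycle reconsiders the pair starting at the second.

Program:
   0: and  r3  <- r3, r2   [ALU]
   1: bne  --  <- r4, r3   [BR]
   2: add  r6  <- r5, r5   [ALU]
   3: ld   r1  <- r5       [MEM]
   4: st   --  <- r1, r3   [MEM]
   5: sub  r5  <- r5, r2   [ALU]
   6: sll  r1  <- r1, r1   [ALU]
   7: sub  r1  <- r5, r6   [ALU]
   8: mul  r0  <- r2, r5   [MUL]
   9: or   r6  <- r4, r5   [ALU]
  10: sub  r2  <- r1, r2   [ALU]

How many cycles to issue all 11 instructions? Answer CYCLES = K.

t=0 i0:and ; RAW r3
t=1 i1/i2:bne;add ; 2-wide
t=2 i3:ld ; no-port MEM/MEM
t=3 i4/i5:st;sub ; 2-wide
t=4 i6:sll ; WAW r1
t=5 i7/i8:sub;mul ; 2-wide
t=6 i9/i10:or;sub ; 2-wide

CYCLES = 7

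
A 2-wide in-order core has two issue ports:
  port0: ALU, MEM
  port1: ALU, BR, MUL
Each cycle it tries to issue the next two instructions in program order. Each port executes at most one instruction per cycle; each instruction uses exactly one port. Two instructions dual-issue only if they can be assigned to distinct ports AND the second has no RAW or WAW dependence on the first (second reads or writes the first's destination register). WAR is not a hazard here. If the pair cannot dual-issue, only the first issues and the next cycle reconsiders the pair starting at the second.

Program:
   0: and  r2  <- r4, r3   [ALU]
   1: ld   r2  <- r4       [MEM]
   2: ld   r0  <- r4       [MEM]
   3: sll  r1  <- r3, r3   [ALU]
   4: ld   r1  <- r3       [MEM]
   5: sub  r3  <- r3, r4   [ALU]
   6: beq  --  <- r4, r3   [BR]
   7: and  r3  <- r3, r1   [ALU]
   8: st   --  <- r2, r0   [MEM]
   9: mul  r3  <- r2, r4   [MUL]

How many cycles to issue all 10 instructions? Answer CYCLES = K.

#0 head=0: and i0 WAW r2
#1 head=1: ld i1 no-port MEM/MEM
#2 head=2: ld/sll i2+i3 dual
#3 head=4: ld/sub i4+i5 dual
#4 head=6: beq/and i6+i7 dual
#5 head=8: st/mul i8+i9 dual

CYCLES = 6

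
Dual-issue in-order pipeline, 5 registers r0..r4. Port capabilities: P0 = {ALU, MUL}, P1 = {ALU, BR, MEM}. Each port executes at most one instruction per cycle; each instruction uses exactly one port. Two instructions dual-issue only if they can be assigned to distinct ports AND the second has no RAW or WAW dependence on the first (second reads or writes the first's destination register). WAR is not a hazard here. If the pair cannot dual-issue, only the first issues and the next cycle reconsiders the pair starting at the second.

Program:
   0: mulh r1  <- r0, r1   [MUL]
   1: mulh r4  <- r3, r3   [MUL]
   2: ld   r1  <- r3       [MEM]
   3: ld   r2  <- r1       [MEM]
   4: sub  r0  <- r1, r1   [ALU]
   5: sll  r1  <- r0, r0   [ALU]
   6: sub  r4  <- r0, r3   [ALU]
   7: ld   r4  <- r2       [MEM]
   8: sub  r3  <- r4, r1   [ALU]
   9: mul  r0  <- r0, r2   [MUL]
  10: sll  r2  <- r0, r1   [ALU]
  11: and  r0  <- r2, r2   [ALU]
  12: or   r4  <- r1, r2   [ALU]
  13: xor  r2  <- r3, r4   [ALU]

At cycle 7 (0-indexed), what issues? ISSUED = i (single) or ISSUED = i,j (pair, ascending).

t=0 i0:mulh.MUL ; no-port MUL/MUL
t=1 i1/i2:mulh.MUL;ld.MEM ; pair
t=2 i3/i4:ld.MEM;sub.ALU ; pair
t=3 i5/i6:sll.ALU;sub.ALU ; pair
t=4 i7:ld.MEM ; RAW r4
t=5 i8/i9:sub.ALU;mul.MUL ; pair
t=6 i10:sll.ALU ; RAW r2
t=7 i11/i12:and.ALU;or.ALU ; pair
t=8 i13:xor.ALU ; tail

ISSUED = 11,12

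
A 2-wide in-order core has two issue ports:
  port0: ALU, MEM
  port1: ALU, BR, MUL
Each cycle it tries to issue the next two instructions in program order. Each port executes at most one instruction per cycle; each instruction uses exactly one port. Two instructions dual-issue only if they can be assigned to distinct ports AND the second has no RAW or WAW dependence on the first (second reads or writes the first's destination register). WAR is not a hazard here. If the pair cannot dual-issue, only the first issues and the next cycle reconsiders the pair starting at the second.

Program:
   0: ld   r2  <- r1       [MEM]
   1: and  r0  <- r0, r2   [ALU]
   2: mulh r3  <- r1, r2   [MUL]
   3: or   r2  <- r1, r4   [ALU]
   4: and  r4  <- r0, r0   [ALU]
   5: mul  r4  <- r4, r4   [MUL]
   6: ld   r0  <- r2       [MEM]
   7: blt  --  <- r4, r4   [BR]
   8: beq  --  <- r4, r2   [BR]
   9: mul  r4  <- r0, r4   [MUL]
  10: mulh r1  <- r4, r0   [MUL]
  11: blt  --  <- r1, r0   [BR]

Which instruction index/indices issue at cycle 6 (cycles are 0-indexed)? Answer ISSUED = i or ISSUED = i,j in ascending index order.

ISSUED = 9

t=0 i0:ld.MEM ; RAW r2
t=1 i1/i2:and.ALU+mulh.MUL ; 2-wide
t=2 i3/i4:or.ALU+and.ALU ; 2-wide
t=3 i5/i6:mul.MUL+ld.MEM ; 2-wide
t=4 i7:blt.BR ; no-port BR/BR
t=5 i8:beq.BR ; no-port BR/MUL
t=6 i9:mul.MUL ; no-port MUL/MUL
t=7 i10:mulh.MUL ; no-port MUL/BR
t=8 i11:blt.BR ; tail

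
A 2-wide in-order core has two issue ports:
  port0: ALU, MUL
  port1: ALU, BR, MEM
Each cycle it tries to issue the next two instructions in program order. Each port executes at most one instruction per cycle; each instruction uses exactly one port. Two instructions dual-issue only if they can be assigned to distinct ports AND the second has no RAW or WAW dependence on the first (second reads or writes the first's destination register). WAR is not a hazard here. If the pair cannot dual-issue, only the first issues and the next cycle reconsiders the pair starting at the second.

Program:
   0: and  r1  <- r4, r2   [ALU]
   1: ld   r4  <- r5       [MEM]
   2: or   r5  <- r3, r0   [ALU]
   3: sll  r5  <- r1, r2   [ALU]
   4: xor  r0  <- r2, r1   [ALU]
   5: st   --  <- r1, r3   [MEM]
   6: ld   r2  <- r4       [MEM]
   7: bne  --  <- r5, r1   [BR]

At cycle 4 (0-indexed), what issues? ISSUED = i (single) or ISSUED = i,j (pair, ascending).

ISSUED = 6

  cy0 -> i0+i1 (and+ld) 2-wide
  cy1 -> i2 (or) WAW r5
  cy2 -> i3+i4 (sll+xor) 2-wide
  cy3 -> i5 (st) no-port MEM/MEM
  cy4 -> i6 (ld) no-port MEM/BR
  cy5 -> i7 (bne) tail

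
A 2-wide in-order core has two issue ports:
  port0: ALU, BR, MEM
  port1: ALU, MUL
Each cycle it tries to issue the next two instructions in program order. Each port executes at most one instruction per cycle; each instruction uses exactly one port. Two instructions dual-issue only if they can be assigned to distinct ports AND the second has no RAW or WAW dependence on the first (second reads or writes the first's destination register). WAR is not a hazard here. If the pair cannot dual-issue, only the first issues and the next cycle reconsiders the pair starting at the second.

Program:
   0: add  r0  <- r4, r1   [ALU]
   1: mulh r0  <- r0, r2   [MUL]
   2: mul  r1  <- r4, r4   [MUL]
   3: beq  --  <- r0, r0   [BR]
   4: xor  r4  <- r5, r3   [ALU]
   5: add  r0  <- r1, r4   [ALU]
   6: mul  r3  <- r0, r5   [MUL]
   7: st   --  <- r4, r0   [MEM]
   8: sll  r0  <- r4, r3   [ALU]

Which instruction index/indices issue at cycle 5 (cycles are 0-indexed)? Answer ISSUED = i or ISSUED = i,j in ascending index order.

ISSUED = 6,7

#0 head=0: add i0 RAW+WAW r0
#1 head=1: mulh i1 no-port MUL/MUL
#2 head=2: mul beq i2/i3 2-wide
#3 head=4: xor i4 RAW r4
#4 head=5: add i5 RAW r0
#5 head=6: mul st i6/i7 2-wide
#6 head=8: sll i8 tail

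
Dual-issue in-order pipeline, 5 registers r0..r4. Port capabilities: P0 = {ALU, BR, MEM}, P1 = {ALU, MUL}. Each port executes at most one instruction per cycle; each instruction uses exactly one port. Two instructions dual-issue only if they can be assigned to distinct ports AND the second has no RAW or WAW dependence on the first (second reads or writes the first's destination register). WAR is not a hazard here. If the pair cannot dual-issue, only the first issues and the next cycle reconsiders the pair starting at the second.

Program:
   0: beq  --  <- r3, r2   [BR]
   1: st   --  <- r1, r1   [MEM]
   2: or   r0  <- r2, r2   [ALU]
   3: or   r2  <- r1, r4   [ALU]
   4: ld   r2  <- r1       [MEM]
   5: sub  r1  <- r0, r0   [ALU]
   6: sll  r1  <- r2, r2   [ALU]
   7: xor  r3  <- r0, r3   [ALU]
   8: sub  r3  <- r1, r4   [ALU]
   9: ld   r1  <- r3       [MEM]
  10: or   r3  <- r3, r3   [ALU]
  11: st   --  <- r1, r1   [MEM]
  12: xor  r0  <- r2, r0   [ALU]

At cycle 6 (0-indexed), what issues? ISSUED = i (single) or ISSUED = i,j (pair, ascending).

ISSUED = 9,10

0. beq.BR @i0  | no-port BR/MEM
1. st.MEM/or.ALU @i1/i2  | pair
2. or.ALU @i3  | WAW r2
3. ld.MEM/sub.ALU @i4/i5  | pair
4. sll.ALU/xor.ALU @i6/i7  | pair
5. sub.ALU @i8  | RAW r3
6. ld.MEM/or.ALU @i9/i10  | pair
7. st.MEM/xor.ALU @i11/i12  | pair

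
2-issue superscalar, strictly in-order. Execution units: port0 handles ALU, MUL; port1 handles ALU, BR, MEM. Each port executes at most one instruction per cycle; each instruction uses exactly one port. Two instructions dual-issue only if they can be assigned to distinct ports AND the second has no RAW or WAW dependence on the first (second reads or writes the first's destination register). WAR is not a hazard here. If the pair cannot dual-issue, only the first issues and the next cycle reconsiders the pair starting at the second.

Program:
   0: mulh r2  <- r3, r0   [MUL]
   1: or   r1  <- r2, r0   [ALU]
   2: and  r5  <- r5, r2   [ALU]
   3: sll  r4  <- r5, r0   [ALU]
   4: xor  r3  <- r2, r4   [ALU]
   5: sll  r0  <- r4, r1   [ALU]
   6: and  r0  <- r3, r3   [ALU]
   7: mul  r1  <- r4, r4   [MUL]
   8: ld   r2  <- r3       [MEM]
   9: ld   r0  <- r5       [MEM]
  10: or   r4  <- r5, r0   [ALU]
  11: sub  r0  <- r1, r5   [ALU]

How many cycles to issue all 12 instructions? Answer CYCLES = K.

CYCLES = 8

t=0 i0:mulh ; RAW r2
t=1 i1,i2:or;and ; dual
t=2 i3:sll ; RAW r4
t=3 i4,i5:xor;sll ; dual
t=4 i6,i7:and;mul ; dual
t=5 i8:ld ; no-port MEM/MEM
t=6 i9:ld ; RAW r0
t=7 i10,i11:or;sub ; dual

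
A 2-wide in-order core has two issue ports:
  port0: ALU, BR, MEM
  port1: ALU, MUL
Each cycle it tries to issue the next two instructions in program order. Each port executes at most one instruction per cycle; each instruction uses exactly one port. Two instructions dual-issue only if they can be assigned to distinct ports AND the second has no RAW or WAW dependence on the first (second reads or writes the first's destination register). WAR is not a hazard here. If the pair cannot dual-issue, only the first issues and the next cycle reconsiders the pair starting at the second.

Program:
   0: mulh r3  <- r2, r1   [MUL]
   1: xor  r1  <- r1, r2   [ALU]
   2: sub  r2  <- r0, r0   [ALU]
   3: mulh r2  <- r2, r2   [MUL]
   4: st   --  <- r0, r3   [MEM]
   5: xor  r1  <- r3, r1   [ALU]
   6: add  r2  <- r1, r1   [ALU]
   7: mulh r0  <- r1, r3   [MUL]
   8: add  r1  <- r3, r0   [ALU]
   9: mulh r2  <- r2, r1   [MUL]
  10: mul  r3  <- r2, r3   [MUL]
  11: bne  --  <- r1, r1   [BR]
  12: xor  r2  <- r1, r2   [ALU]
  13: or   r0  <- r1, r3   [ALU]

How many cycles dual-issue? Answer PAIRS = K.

PAIRS = 5

#0 head=0: mulh+xor i0,i1 dual
#1 head=2: sub i2 RAW+WAW r2
#2 head=3: mulh+st i3,i4 dual
#3 head=5: xor i5 RAW r1
#4 head=6: add+mulh i6,i7 dual
#5 head=8: add i8 RAW r1
#6 head=9: mulh i9 no-port MUL/MUL
#7 head=10: mul+bne i10,i11 dual
#8 head=12: xor+or i12,i13 dual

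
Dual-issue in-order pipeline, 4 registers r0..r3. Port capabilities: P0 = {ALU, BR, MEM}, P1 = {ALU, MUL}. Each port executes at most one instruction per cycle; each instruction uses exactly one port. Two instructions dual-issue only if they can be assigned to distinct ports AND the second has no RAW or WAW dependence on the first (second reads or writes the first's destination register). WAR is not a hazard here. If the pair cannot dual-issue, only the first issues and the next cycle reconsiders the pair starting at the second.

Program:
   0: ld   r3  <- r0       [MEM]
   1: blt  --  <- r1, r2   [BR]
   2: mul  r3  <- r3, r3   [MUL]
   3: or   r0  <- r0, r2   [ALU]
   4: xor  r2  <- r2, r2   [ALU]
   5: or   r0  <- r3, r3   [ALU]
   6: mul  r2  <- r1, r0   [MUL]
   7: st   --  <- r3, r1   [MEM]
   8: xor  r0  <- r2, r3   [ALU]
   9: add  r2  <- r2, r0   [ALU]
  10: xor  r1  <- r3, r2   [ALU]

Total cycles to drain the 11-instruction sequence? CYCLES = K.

CYCLES = 8

  cy0 -> i0 (ld) no-port MEM/BR
  cy1 -> i1,i2 (blt mul) pair
  cy2 -> i3,i4 (or xor) pair
  cy3 -> i5 (or) RAW r0
  cy4 -> i6,i7 (mul st) pair
  cy5 -> i8 (xor) RAW r0
  cy6 -> i9 (add) RAW r2
  cy7 -> i10 (xor) tail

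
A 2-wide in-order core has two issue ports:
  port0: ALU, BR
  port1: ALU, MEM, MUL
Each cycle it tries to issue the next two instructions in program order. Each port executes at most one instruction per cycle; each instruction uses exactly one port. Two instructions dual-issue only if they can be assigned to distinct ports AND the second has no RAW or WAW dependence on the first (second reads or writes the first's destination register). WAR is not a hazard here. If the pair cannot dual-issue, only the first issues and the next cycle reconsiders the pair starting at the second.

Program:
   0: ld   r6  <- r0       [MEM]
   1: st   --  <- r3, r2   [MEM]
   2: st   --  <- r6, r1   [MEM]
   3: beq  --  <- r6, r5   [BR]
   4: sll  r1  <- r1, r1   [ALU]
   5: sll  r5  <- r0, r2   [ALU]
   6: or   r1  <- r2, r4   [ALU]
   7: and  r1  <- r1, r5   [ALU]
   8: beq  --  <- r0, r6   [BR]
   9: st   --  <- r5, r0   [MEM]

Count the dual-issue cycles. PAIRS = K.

0. ld @i0  | no-port MEM/MEM
1. st @i1  | no-port MEM/MEM
2. st;beq @i2/i3  | dual
3. sll;sll @i4/i5  | dual
4. or @i6  | RAW+WAW r1
5. and;beq @i7/i8  | dual
6. st @i9  | tail

PAIRS = 3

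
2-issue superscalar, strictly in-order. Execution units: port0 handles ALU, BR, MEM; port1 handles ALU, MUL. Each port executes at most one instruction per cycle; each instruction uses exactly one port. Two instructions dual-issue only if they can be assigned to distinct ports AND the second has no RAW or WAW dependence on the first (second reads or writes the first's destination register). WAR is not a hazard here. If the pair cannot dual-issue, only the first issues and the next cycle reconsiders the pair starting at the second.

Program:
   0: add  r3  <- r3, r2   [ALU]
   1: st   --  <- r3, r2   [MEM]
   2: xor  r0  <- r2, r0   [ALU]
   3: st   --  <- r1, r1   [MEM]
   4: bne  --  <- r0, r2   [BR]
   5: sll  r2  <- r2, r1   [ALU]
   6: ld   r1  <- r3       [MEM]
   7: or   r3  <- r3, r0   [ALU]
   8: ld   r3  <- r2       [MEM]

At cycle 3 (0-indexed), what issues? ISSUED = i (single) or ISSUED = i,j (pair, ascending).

ISSUED = 4,5

0. add.ALU @i0  | RAW r3
1. st.MEM+xor.ALU @i1+i2  | pair
2. st.MEM @i3  | no-port MEM/BR
3. bne.BR+sll.ALU @i4+i5  | pair
4. ld.MEM+or.ALU @i6+i7  | pair
5. ld.MEM @i8  | tail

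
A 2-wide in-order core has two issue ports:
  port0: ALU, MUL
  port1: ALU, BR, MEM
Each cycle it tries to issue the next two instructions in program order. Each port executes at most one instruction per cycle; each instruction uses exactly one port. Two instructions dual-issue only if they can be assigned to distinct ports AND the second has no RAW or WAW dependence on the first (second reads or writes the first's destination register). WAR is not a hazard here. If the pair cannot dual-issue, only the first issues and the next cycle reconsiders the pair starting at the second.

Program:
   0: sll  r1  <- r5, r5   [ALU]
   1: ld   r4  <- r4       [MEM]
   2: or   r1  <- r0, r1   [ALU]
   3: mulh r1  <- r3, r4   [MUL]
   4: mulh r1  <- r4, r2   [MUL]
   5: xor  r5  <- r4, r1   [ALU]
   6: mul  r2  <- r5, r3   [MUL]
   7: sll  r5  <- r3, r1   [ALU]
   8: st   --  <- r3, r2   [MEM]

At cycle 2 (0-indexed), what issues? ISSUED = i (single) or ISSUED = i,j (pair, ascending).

[0] i0+i1  sll.ALU+ld.MEM  -- pair
[1] i2  or.ALU  -- WAW r1
[2] i3  mulh.MUL  -- no-port MUL/MUL
[3] i4  mulh.MUL  -- RAW r1
[4] i5  xor.ALU  -- RAW r5
[5] i6+i7  mul.MUL+sll.ALU  -- pair
[6] i8  st.MEM  -- tail

ISSUED = 3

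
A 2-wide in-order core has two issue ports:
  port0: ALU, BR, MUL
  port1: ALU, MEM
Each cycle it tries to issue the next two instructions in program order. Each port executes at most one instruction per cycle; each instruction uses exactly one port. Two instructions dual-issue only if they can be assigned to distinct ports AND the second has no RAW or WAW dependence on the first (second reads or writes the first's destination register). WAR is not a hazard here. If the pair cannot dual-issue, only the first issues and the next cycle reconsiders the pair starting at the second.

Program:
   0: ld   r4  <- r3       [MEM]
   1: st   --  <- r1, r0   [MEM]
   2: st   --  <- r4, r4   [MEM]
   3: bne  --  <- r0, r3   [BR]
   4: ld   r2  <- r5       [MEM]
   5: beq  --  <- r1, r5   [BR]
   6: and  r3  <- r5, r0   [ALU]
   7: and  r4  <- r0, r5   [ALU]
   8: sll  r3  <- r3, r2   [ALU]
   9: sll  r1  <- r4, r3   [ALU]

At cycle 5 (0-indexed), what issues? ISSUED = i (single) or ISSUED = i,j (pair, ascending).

  cy0 -> i0 (ld.MEM) no-port MEM/MEM
  cy1 -> i1 (st.MEM) no-port MEM/MEM
  cy2 -> i2+i3 (st.MEM;bne.BR) 2-wide
  cy3 -> i4+i5 (ld.MEM;beq.BR) 2-wide
  cy4 -> i6+i7 (and.ALU;and.ALU) 2-wide
  cy5 -> i8 (sll.ALU) RAW r3
  cy6 -> i9 (sll.ALU) tail

ISSUED = 8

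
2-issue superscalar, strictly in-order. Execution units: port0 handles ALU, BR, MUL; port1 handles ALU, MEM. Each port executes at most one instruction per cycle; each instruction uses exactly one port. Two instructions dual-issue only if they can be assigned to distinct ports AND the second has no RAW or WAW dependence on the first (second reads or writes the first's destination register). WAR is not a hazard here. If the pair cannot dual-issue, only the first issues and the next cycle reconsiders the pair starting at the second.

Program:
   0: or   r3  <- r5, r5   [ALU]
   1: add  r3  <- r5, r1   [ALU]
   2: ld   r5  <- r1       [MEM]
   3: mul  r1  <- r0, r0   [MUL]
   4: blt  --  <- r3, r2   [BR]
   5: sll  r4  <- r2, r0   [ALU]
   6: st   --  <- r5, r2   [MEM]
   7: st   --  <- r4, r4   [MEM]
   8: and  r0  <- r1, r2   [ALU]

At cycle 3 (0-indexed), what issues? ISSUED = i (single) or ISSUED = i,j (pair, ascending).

t=0 i0:or.ALU ; WAW r3
t=1 i1/i2:add.ALU+ld.MEM ; dual
t=2 i3:mul.MUL ; no-port MUL/BR
t=3 i4/i5:blt.BR+sll.ALU ; dual
t=4 i6:st.MEM ; no-port MEM/MEM
t=5 i7/i8:st.MEM+and.ALU ; dual

ISSUED = 4,5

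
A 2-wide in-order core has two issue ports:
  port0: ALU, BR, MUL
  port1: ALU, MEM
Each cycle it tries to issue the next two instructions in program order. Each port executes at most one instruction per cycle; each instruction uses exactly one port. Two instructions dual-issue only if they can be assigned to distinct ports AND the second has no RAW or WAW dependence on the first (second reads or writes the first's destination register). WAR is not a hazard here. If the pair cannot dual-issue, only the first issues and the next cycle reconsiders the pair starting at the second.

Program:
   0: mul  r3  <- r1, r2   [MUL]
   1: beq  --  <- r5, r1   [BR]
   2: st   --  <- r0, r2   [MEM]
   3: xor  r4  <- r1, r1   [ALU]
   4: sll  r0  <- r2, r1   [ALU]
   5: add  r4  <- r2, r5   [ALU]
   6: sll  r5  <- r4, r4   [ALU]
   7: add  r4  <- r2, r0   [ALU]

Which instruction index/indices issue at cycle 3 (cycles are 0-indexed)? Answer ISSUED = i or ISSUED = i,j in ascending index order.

c0: i0 mul.MUL  no-port MUL/BR
c1: i1/i2 beq.BR;st.MEM  dual
c2: i3/i4 xor.ALU;sll.ALU  dual
c3: i5 add.ALU  RAW r4
c4: i6/i7 sll.ALU;add.ALU  dual

ISSUED = 5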